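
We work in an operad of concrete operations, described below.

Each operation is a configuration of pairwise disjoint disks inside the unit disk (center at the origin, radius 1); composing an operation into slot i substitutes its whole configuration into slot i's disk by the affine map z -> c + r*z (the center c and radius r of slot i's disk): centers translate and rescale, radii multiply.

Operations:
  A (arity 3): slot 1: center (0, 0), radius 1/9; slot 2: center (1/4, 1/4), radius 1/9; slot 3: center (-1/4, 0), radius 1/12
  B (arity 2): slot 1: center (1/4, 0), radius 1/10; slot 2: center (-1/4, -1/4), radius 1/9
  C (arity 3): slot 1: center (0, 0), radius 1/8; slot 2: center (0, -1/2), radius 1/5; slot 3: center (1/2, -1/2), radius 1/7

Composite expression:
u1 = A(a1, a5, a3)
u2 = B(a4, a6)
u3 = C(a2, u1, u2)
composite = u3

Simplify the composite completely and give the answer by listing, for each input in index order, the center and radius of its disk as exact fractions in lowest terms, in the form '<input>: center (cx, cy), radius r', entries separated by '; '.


a1: center (0, -1/2), radius 1/45; a2: center (0, 0), radius 1/8; a3: center (-1/20, -1/2), radius 1/60; a4: center (15/28, -1/2), radius 1/70; a5: center (1/20, -9/20), radius 1/45; a6: center (13/28, -15/28), radius 1/63

Each a-disk chains the slot maps above it in C; radii multiply.
a2 passes through 1 substitution, ending at center (0, 0), radius 1/8
a1 passes through 2 substitutions, ending at center (0, -1/2), radius 1/45
a5 passes through 2 substitutions, ending at center (1/20, -9/20), radius 1/45
a3 passes through 2 substitutions, ending at center (-1/20, -1/2), radius 1/60
a4 passes through 2 substitutions, ending at center (15/28, -1/2), radius 1/70
a6 passes through 2 substitutions, ending at center (13/28, -15/28), radius 1/63


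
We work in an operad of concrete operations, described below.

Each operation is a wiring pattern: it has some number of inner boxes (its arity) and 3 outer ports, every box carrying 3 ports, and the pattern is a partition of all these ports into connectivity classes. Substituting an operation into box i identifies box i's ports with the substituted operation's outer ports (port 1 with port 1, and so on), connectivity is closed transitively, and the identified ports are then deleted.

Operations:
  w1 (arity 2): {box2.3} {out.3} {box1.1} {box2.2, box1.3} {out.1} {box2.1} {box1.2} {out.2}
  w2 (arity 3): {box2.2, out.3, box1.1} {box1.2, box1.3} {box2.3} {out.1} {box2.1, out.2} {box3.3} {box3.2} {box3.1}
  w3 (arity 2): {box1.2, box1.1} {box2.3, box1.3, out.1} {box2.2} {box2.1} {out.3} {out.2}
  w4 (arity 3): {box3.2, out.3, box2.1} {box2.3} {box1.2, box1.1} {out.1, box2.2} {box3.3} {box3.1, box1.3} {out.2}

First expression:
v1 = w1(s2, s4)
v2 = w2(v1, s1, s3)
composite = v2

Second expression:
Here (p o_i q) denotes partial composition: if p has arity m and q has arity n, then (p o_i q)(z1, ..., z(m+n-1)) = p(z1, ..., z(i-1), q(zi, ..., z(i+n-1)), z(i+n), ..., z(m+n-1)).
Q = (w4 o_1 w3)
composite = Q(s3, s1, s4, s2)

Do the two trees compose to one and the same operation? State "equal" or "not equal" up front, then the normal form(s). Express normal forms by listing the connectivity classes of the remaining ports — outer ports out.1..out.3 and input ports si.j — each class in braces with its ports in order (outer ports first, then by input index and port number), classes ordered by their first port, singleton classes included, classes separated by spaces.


In normal form, the first expression is {out.1} {out.2, s1.1} {out.3, s1.2} {s1.3} {s2.1} {s2.2} {s2.3, s4.2} {s3.1} {s3.2} {s3.3} {s4.1} {s4.3}
In normal form, the second expression is {out.1, s4.2} {out.2} {out.3, s2.2, s4.1} {s1.1} {s1.2} {s1.3, s3.3} {s2.1} {s2.3} {s3.1, s3.2} {s4.3}
No match — not equal.

not equal: they reduce to {out.1} {out.2, s1.1} {out.3, s1.2} {s1.3} {s2.1} {s2.2} {s2.3, s4.2} {s3.1} {s3.2} {s3.3} {s4.1} {s4.3} and {out.1, s4.2} {out.2} {out.3, s2.2, s4.1} {s1.1} {s1.2} {s1.3, s3.3} {s2.1} {s2.3} {s3.1, s3.2} {s4.3}


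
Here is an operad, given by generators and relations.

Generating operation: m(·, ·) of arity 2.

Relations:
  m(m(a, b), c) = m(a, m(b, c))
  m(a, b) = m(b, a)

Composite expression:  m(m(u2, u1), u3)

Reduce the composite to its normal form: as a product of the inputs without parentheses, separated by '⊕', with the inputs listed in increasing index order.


u1 ⊕ u2 ⊕ u3

Any arrangement under m is one operation, so sort the u-inputs.
m(u2, u1) spells out as u2 ⊕ u1
m(m(u2, u1), u3) spells out as u2 ⊕ u1 ⊕ u3
commutativity sorts the factors: u1 ⊕ u2 ⊕ u3


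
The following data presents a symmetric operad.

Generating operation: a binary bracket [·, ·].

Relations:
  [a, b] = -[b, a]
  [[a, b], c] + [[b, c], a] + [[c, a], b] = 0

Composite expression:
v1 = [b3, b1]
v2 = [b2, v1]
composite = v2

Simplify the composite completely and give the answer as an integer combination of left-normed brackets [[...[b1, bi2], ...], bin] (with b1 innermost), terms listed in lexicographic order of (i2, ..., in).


A multilinear Lie element is pinned by b1-initial words (b1 innermost).
Composite bracket: [b2, [b3, b1]]
Each bracket splits as ab - ba, giving 4 signed words (2^2 = 4).
Keep just the words that open with b1:
  word b1b3b2 has sign +1, contributing +[[b1, b3], b2]

[[b1, b3], b2]


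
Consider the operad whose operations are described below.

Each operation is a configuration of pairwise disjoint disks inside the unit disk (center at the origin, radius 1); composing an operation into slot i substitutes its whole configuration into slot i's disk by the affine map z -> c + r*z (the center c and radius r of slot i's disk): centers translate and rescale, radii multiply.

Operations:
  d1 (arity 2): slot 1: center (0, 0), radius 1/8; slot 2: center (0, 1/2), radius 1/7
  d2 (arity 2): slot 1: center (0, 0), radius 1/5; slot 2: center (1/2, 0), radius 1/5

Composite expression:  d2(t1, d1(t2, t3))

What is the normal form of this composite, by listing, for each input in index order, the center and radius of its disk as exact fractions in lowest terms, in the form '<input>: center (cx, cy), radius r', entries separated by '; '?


t1: center (0, 0), radius 1/5; t2: center (1/2, 0), radius 1/40; t3: center (1/2, 1/10), radius 1/35

Follow each t-input down from d2: c' goes to c + r*c', radius to r*r'.
input t1: composing its 1 substitution step yields center (0, 0), radius 1/5
input t2: composing its 2 substitution steps yields center (1/2, 0), radius 1/40
input t3: composing its 2 substitution steps yields center (1/2, 1/10), radius 1/35


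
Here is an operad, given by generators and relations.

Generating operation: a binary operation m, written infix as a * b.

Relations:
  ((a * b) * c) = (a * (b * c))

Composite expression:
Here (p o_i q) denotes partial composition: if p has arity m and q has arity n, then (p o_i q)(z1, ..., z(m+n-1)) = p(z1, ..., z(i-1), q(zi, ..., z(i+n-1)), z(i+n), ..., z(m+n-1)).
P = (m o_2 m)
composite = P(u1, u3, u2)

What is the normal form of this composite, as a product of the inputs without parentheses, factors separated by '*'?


u1 * u3 * u2


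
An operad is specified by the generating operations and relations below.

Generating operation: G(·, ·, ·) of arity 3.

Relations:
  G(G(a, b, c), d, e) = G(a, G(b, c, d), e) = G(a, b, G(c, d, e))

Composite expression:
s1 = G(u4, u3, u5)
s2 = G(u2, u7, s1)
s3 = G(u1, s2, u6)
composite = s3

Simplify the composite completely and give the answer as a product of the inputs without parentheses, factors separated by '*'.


u1 * u2 * u7 * u4 * u3 * u5 * u6


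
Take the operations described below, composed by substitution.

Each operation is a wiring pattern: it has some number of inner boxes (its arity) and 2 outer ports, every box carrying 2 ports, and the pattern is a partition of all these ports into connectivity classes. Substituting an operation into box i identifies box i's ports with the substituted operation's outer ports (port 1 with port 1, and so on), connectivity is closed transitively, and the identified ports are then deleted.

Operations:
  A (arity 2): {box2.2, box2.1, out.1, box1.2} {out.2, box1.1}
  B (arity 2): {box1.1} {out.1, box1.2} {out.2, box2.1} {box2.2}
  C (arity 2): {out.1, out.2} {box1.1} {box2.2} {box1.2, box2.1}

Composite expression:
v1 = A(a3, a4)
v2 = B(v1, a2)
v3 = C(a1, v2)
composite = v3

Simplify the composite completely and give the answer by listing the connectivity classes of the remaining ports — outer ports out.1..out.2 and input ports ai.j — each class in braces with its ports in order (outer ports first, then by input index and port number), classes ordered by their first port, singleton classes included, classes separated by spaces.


{out.1, out.2} {a1.1} {a1.2, a3.1} {a2.1} {a2.2} {a3.2, a4.1, a4.2}


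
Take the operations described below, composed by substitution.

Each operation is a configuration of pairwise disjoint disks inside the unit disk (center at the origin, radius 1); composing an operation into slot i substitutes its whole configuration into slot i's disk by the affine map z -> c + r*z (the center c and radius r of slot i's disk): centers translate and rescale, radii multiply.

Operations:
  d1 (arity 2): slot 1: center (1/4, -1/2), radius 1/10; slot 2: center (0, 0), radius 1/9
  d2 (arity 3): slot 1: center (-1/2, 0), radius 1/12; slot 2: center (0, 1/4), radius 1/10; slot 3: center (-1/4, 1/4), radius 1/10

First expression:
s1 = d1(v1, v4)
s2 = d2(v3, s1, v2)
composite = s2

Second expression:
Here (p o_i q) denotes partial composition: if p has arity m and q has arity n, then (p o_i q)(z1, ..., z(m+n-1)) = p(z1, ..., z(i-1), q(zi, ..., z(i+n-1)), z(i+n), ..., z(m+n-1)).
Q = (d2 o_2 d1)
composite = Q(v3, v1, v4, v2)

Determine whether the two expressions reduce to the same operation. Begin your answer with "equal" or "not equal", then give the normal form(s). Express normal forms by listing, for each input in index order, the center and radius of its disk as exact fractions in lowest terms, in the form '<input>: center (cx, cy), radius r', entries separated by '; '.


In normal form, the first expression is v1: center (1/40, 1/5), radius 1/100; v2: center (-1/4, 1/4), radius 1/10; v3: center (-1/2, 0), radius 1/12; v4: center (0, 1/4), radius 1/90
In normal form, the second expression is v1: center (1/40, 1/5), radius 1/100; v2: center (-1/4, 1/4), radius 1/10; v3: center (-1/2, 0), radius 1/12; v4: center (0, 1/4), radius 1/90
Both agree, so they are equal.

equal — both sides give v1: center (1/40, 1/5), radius 1/100; v2: center (-1/4, 1/4), radius 1/10; v3: center (-1/2, 0), radius 1/12; v4: center (0, 1/4), radius 1/90


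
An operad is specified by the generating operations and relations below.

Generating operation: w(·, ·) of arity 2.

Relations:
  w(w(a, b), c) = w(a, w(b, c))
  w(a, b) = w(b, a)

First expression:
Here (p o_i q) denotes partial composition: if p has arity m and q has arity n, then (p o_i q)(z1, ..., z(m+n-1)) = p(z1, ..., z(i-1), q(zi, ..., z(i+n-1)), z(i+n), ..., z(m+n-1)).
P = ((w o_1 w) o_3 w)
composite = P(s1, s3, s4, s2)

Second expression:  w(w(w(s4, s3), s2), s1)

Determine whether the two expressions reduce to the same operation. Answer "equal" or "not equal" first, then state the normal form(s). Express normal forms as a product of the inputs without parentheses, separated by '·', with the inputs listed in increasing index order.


equal; both compose to s1 · s2 · s3 · s4

The first composite normalizes to s1 · s2 · s3 · s4
The second composite normalizes to s1 · s2 · s3 · s4
Same normal form: equal.


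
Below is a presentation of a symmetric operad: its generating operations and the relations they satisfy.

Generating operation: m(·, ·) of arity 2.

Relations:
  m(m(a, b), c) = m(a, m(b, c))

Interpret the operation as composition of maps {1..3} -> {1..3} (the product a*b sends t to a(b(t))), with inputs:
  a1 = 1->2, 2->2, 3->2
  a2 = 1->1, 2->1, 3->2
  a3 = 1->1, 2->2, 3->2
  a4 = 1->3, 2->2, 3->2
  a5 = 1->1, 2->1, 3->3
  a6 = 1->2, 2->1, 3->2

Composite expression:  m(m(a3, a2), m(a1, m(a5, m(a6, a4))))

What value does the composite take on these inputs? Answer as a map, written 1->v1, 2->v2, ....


1->1, 2->1, 3->1

m(a3, a2) = 1->1, 2->1, 3->2
m(a6, a4) = 1->2, 2->1, 3->1
m(a5, m(a6, a4)) = 1->1, 2->1, 3->1
m(a1, m(a5, m(a6, a4))) = 1->2, 2->2, 3->2
m(m(a3, a2), m(a1, m(a5, m(a6, a4)))) = 1->1, 2->1, 3->1


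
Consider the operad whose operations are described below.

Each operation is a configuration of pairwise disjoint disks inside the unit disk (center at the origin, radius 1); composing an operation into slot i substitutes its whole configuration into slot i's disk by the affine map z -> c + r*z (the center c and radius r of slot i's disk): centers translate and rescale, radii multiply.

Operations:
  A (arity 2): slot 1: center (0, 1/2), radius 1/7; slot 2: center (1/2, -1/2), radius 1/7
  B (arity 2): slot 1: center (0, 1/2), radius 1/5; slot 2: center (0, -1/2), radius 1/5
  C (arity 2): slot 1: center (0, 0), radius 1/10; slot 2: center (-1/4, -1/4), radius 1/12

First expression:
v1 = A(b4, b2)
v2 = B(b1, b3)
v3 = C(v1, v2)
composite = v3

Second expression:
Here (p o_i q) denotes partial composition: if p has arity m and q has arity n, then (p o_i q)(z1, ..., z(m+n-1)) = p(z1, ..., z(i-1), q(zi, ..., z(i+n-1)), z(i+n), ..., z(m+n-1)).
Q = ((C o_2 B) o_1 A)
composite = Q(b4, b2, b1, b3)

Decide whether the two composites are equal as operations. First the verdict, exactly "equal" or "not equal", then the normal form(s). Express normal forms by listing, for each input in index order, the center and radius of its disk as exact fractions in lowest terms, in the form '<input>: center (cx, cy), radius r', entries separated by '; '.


Reducing the first expression gives b1: center (-1/4, -5/24), radius 1/60; b2: center (1/20, -1/20), radius 1/70; b3: center (-1/4, -7/24), radius 1/60; b4: center (0, 1/20), radius 1/70
Reducing the second expression gives b1: center (-1/4, -5/24), radius 1/60; b2: center (1/20, -1/20), radius 1/70; b3: center (-1/4, -7/24), radius 1/60; b4: center (0, 1/20), radius 1/70
Both agree, so they are equal.

equal; the common form is b1: center (-1/4, -5/24), radius 1/60; b2: center (1/20, -1/20), radius 1/70; b3: center (-1/4, -7/24), radius 1/60; b4: center (0, 1/20), radius 1/70


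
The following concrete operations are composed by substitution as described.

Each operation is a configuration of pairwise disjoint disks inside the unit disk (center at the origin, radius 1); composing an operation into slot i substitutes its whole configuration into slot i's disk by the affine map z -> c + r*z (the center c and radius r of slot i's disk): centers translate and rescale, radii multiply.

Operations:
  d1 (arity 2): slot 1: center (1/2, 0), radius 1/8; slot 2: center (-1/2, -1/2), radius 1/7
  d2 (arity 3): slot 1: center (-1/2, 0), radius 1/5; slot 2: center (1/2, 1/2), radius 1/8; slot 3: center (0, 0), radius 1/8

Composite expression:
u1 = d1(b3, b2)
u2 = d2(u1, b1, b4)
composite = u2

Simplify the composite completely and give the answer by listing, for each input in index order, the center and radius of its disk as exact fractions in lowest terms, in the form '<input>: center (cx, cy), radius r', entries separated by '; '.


b1: center (1/2, 1/2), radius 1/8; b2: center (-3/5, -1/10), radius 1/35; b3: center (-2/5, 0), radius 1/40; b4: center (0, 0), radius 1/8

Follow each b-input down from d2: c' goes to c + r*c', radius to r*r'.
for b3, the 2-step affine chain lands on center (-2/5, 0), radius 1/40
for b2, the 2-step affine chain lands on center (-3/5, -1/10), radius 1/35
for b1, the 1-step affine chain lands on center (1/2, 1/2), radius 1/8
for b4, the 1-step affine chain lands on center (0, 0), radius 1/8


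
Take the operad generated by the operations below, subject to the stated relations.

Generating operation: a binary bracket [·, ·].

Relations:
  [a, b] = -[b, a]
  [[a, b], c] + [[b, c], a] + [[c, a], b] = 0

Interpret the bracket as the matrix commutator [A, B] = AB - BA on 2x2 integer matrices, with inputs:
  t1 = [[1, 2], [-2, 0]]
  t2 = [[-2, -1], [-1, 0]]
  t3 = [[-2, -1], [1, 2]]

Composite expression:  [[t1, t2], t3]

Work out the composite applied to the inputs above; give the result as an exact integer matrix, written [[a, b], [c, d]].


[[8, 20], [-12, -8]]

[t1, t2] = [[-4, 3], [5, 4]]
[[t1, t2], t3] = [[8, 20], [-12, -8]]


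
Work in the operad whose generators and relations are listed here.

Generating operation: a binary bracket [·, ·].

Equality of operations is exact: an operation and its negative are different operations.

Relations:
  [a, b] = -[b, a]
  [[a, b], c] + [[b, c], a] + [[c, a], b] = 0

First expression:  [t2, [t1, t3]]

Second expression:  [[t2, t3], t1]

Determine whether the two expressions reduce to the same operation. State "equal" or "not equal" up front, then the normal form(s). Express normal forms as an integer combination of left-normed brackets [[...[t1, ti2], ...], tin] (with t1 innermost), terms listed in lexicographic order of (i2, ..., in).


The first expression reduces to -[[t1, t3], t2]
The second expression reduces to -[[t1, t2], t3] + [[t1, t3], t2]
The forms do not match — not equal.

not equal; first: -[[t1, t3], t2]; second: -[[t1, t2], t3] + [[t1, t3], t2]


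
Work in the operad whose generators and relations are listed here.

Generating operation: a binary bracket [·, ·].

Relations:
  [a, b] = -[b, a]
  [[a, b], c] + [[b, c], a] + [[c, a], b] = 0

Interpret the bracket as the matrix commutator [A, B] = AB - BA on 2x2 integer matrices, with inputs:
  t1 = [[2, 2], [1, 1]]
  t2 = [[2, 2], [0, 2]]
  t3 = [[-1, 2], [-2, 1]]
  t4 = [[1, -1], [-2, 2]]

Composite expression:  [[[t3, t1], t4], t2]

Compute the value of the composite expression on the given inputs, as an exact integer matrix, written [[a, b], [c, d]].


[t3, t1] = [[6, -6], [0, -6]]
[[t3, t1], t4] = [[12, -18], [24, -12]]
[[[t3, t1], t4], t2] = [[-48, 48], [0, 48]]

[[-48, 48], [0, 48]]


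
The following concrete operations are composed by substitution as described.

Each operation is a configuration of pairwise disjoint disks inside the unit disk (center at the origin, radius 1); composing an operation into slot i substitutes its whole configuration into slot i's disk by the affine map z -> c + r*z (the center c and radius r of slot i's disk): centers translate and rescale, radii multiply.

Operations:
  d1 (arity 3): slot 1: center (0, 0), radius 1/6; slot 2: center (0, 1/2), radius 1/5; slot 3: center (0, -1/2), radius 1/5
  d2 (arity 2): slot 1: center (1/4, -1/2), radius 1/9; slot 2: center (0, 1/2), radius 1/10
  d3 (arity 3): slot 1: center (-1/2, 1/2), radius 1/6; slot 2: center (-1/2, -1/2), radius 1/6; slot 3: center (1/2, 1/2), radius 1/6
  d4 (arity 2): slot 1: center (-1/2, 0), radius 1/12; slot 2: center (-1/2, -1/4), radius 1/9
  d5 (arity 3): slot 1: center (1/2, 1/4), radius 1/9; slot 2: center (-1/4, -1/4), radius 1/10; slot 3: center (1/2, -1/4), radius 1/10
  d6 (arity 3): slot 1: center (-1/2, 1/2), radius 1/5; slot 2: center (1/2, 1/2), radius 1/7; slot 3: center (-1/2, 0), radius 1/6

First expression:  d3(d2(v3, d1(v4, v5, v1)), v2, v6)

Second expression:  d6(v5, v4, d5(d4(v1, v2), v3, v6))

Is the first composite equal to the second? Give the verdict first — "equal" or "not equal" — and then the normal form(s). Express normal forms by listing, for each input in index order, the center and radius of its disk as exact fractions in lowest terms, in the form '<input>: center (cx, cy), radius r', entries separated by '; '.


not equal: they reduce to v1: center (-1/2, 23/40), radius 1/300; v2: center (-1/2, -1/2), radius 1/6; v3: center (-11/24, 5/12), radius 1/54; v4: center (-1/2, 7/12), radius 1/360; v5: center (-1/2, 71/120), radius 1/300; v6: center (1/2, 1/2), radius 1/6 and v1: center (-23/54, 1/24), radius 1/648; v2: center (-23/54, 1/27), radius 1/486; v3: center (-13/24, -1/24), radius 1/60; v4: center (1/2, 1/2), radius 1/7; v5: center (-1/2, 1/2), radius 1/5; v6: center (-5/12, -1/24), radius 1/60

Normal form of the first expression: v1: center (-1/2, 23/40), radius 1/300; v2: center (-1/2, -1/2), radius 1/6; v3: center (-11/24, 5/12), radius 1/54; v4: center (-1/2, 7/12), radius 1/360; v5: center (-1/2, 71/120), radius 1/300; v6: center (1/2, 1/2), radius 1/6
Normal form of the second expression: v1: center (-23/54, 1/24), radius 1/648; v2: center (-23/54, 1/27), radius 1/486; v3: center (-13/24, -1/24), radius 1/60; v4: center (1/2, 1/2), radius 1/7; v5: center (-1/2, 1/2), radius 1/5; v6: center (-5/12, -1/24), radius 1/60
They disagree, so not equal.


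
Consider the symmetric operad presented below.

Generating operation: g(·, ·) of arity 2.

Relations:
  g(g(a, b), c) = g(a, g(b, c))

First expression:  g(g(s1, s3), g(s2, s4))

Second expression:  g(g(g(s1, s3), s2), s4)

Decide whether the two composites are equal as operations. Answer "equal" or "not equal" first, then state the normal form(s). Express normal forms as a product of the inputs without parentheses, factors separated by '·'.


Normal form of the first expression: s1 · s3 · s2 · s4
Normal form of the second expression: s1 · s3 · s2 · s4
Identical normal forms: equal.

equal: each reduces to s1 · s3 · s2 · s4


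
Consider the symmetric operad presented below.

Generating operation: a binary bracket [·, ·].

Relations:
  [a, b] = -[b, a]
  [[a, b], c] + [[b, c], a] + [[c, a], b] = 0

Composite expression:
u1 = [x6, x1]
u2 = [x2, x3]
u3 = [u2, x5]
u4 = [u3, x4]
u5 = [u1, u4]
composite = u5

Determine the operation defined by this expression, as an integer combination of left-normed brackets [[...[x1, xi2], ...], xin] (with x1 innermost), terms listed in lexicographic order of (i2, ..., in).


-[[[[[x1, x6], x2], x3], x5], x4] + [[[[[x1, x6], x3], x2], x5], x4] + [[[[[x1, x6], x4], x2], x3], x5] - [[[[[x1, x6], x4], x3], x2], x5] - [[[[[x1, x6], x4], x5], x2], x3] + [[[[[x1, x6], x4], x5], x3], x2] + [[[[[x1, x6], x5], x2], x3], x4] - [[[[[x1, x6], x5], x3], x2], x4]


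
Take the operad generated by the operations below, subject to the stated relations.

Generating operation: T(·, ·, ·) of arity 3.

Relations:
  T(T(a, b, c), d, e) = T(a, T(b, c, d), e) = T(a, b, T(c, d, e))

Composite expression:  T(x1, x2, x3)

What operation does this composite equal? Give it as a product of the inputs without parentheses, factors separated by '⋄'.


Key point: T is associative — brackets drop, the x-order remains.
T(x1, x2, x3) unparenthesizes to x1 ⋄ x2 ⋄ x3

x1 ⋄ x2 ⋄ x3


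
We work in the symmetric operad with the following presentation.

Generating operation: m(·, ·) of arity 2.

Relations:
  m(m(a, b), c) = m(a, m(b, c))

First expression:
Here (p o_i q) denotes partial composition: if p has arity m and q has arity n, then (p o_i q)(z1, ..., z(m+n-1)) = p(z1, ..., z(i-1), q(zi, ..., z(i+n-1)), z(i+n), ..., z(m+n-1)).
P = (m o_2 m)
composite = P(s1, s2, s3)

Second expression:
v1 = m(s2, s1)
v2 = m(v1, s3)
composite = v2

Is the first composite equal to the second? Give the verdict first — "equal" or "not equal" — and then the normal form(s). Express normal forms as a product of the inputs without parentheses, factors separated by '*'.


not equal; first: s1 * s2 * s3; second: s2 * s1 * s3


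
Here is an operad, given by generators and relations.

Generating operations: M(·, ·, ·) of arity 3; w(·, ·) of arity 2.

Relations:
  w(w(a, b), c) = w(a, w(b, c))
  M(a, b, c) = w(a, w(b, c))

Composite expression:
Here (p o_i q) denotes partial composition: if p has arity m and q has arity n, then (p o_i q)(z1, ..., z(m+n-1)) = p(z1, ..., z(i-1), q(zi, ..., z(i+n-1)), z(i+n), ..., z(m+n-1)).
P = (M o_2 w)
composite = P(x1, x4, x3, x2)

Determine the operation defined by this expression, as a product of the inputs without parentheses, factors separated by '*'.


Every regrouping of M is equal, so read the x-inputs in written order.
w(x4, x3) reduces to x4 * x3
M(x1, w(x4, x3), x2) reduces to x1 * x4 * x3 * x2

x1 * x4 * x3 * x2


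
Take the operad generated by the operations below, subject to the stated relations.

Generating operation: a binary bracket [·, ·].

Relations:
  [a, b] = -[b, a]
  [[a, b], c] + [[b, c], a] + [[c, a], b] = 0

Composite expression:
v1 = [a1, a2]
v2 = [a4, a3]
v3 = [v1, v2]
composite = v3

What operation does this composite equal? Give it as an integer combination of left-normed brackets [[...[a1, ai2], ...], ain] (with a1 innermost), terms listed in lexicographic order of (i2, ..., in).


-[[[a1, a2], a3], a4] + [[[a1, a2], a4], a3]

A multilinear Lie element is pinned by a1-initial words (a1 innermost).
Composite bracket: [[a1, a2], [a4, a3]]
Expanding via [a, b] = ab - ba: 8 signed words (2^3 = 8).
Collect the words opening with a1:
  a1a2a3a4 (sign -1) contributes -[[[a1, a2], a3], a4]
  a1a2a4a3 (sign +1) contributes +[[[a1, a2], a4], a3]


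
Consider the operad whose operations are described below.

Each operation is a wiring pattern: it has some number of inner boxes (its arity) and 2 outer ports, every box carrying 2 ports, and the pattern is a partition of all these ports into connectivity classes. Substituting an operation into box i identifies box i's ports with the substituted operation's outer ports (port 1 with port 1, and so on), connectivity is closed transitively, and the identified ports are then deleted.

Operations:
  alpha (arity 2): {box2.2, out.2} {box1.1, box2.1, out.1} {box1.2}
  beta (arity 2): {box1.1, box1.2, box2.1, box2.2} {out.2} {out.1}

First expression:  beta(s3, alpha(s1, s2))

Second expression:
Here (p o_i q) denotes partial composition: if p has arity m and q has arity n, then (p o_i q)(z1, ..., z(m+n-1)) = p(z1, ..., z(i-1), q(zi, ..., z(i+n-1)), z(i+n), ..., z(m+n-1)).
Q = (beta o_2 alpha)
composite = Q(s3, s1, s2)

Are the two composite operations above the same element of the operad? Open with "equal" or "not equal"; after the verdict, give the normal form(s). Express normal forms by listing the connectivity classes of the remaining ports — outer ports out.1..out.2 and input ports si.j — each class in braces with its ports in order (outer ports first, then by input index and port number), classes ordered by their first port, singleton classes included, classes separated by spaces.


Normal form of the first expression: {out.1} {out.2} {s1.1, s2.1, s2.2, s3.1, s3.2} {s1.2}
Normal form of the second expression: {out.1} {out.2} {s1.1, s2.1, s2.2, s3.1, s3.2} {s1.2}
The forms coincide; equal.

equal; both compose to {out.1} {out.2} {s1.1, s2.1, s2.2, s3.1, s3.2} {s1.2}


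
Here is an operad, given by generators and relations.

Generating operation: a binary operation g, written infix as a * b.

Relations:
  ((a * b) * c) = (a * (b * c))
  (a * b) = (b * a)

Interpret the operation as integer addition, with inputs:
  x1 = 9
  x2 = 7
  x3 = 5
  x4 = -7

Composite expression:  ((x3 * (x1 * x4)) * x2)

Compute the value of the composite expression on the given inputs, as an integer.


(x1 * x4) = 2
(x3 * (x1 * x4)) = 7
((x3 * (x1 * x4)) * x2) = 14

14


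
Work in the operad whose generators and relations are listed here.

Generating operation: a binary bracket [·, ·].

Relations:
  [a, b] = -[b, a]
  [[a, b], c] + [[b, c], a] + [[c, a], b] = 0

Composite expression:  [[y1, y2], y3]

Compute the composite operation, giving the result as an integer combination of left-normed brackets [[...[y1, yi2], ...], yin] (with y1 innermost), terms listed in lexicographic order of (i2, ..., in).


[[y1, y2], y3]

In the tensor algebra, words opening y1 carry the y1-anchored form.
Composite bracket: [[y1, y2], y3]
Full expansion: 4 signed words from ab - ba (2^2 = 4).
Coefficients come from the y1-initial words:
  y1y2y3 appears with sign +1, giving the term +[[y1, y2], y3]


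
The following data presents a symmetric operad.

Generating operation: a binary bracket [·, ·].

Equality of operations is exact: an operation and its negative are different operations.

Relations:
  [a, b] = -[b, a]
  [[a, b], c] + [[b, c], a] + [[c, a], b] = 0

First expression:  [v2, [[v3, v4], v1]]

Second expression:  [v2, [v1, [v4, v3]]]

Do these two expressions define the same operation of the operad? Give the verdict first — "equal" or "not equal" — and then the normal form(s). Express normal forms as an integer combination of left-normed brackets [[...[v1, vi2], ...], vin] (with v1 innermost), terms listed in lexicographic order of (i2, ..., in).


The first expression reduces to [[[v1, v3], v4], v2] - [[[v1, v4], v3], v2]
The second expression reduces to [[[v1, v3], v4], v2] - [[[v1, v4], v3], v2]
Identical normal forms: equal.

equal; the common form is [[[v1, v3], v4], v2] - [[[v1, v4], v3], v2]


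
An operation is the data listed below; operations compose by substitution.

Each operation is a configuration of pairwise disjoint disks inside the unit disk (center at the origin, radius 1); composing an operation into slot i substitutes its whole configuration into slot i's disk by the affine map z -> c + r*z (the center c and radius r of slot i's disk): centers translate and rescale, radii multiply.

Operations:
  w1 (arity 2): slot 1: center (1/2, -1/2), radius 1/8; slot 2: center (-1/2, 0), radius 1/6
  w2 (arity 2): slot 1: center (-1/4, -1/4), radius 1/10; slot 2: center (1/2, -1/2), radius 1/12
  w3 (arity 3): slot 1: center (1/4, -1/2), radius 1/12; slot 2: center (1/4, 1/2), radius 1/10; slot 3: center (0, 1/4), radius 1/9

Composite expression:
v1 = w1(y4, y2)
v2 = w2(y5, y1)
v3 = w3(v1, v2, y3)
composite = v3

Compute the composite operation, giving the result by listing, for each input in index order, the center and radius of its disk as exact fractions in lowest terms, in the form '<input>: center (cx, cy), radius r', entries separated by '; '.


y1: center (3/10, 9/20), radius 1/120; y2: center (5/24, -1/2), radius 1/72; y3: center (0, 1/4), radius 1/9; y4: center (7/24, -13/24), radius 1/96; y5: center (9/40, 19/40), radius 1/100

Only the slot chain above each y matters under w3; compose those maps.
input y4: composing its 2 substitution steps yields center (7/24, -13/24), radius 1/96
input y2: composing its 2 substitution steps yields center (5/24, -1/2), radius 1/72
input y5: composing its 2 substitution steps yields center (9/40, 19/40), radius 1/100
input y1: composing its 2 substitution steps yields center (3/10, 9/20), radius 1/120
input y3: composing its 1 substitution step yields center (0, 1/4), radius 1/9


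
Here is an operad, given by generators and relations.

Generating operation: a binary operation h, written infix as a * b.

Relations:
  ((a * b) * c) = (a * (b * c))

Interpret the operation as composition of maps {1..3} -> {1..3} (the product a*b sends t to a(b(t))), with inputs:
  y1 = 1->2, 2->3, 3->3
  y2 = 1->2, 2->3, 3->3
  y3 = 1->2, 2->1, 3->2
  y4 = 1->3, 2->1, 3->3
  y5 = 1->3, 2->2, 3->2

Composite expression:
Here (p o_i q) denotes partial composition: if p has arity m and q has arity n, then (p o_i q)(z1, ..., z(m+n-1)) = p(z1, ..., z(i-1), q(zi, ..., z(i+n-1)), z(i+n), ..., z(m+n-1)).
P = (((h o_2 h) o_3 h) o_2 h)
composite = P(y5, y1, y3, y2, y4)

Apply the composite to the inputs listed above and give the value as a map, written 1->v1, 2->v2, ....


1->2, 2->2, 3->2

(y1 * y3) = 1->3, 2->2, 3->3
(y2 * y4) = 1->3, 2->2, 3->3
((y1 * y3) * (y2 * y4)) = 1->3, 2->2, 3->3
(y5 * ((y1 * y3) * (y2 * y4))) = 1->2, 2->2, 3->2


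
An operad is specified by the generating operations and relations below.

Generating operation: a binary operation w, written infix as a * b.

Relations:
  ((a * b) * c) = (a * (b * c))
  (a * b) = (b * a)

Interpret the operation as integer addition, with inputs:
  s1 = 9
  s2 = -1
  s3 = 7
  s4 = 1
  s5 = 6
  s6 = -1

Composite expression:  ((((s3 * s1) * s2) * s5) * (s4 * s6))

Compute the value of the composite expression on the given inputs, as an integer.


21

(s3 * s1) = 16
((s3 * s1) * s2) = 15
(((s3 * s1) * s2) * s5) = 21
(s4 * s6) = 0
((((s3 * s1) * s2) * s5) * (s4 * s6)) = 21


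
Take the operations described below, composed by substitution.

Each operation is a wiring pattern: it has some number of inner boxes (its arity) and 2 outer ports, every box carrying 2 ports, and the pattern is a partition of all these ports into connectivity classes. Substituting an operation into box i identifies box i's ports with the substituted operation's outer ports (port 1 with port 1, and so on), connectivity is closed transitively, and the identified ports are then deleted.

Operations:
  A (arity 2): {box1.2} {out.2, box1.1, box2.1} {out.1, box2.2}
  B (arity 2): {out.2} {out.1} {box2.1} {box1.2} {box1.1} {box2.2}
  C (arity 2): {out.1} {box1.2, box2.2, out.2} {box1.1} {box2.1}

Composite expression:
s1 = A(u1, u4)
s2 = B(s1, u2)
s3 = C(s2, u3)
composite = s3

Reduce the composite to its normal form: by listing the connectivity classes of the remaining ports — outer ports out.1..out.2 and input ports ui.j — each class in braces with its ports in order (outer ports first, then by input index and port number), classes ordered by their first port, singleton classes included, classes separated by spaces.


{out.1} {out.2, u3.2} {u1.1, u4.1} {u1.2} {u2.1} {u2.2} {u3.1} {u4.2}

Reachability decides: close wires over C-identified ports.
after A, the pattern on (u1, u4) reads {out.1, u4.2} {out.2, u1.1, u4.1} {u1.2} (out.j = its outer ports)
after B, the pattern on (u1, u4, u2) reads {out.1} {out.2} {u1.1, u4.1} {u1.2} {u2.1} {u2.2} {u4.2} (out.j = its outer ports)
after C, the pattern on (u1, u4, u2, u3) reads {out.1} {out.2, u3.2} {u1.1, u4.1} {u1.2} {u2.1} {u2.2} {u3.1} {u4.2} (out.j = its outer ports)


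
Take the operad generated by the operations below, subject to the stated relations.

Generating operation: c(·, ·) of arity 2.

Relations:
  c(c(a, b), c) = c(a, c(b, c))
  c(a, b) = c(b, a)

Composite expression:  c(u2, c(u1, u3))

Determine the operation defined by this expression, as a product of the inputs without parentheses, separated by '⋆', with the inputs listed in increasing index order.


u1 ⋆ u2 ⋆ u3

With c associative and commutative, the u-input set is all that matters.
c(u1, u3) flattens to u1 ⋆ u3
c(u2, c(u1, u3)) flattens to u2 ⋆ u1 ⋆ u3
rearranged into index order: u1 ⋆ u2 ⋆ u3


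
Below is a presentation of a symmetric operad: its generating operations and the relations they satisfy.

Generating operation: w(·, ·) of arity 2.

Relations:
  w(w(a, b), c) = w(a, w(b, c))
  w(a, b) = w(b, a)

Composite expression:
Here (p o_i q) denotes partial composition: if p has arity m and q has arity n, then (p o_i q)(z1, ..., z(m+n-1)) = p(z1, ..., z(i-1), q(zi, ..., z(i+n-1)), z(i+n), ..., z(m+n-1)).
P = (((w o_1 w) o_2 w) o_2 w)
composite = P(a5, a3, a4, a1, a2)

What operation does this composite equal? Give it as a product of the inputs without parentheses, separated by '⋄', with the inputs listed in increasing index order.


a1 ⋄ a2 ⋄ a3 ⋄ a4 ⋄ a5

Both nesting and order wash out for w; what remains is which a's occur.
w(a3, a4) reduces to a3 ⋄ a4
w(w(a3, a4), a1) reduces to a3 ⋄ a4 ⋄ a1
w(a5, w(w(a3, a4), a1)) reduces to a5 ⋄ a3 ⋄ a4 ⋄ a1
w(w(a5, w(w(a3, a4), a1)), a2) reduces to a5 ⋄ a3 ⋄ a4 ⋄ a1 ⋄ a2
the factors in increasing index order: a1 ⋄ a2 ⋄ a3 ⋄ a4 ⋄ a5


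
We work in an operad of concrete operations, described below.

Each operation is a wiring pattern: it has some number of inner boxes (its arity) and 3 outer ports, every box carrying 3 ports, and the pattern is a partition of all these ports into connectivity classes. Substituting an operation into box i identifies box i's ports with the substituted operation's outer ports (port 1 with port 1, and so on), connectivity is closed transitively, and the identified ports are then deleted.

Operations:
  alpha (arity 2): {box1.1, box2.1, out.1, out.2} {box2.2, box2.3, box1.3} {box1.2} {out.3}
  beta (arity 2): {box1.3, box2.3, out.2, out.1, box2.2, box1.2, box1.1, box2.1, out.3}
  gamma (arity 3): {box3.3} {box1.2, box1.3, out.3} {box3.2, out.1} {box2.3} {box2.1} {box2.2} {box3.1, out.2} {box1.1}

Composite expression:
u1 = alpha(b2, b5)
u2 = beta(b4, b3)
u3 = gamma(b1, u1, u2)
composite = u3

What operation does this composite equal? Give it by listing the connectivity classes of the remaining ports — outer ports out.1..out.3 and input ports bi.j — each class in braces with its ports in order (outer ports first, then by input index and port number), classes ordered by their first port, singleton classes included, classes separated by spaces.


{out.1, out.2, b3.1, b3.2, b3.3, b4.1, b4.2, b4.3} {out.3, b1.2, b1.3} {b1.1} {b2.1, b5.1} {b2.2} {b2.3, b5.2, b5.3}


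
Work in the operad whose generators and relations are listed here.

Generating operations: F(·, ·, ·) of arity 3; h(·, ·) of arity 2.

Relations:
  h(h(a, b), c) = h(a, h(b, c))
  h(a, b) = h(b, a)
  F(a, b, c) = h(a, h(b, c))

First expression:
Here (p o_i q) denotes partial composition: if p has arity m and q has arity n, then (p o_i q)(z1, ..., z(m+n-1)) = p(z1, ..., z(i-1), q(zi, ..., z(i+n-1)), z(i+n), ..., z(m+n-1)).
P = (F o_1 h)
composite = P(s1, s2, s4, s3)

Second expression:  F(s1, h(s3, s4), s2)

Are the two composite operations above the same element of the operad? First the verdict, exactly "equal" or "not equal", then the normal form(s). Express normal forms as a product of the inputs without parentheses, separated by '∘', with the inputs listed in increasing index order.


equal: each reduces to s1 ∘ s2 ∘ s3 ∘ s4

The first expression, normalized: s1 ∘ s2 ∘ s3 ∘ s4
The second expression, normalized: s1 ∘ s2 ∘ s3 ∘ s4
Same normal form: equal.


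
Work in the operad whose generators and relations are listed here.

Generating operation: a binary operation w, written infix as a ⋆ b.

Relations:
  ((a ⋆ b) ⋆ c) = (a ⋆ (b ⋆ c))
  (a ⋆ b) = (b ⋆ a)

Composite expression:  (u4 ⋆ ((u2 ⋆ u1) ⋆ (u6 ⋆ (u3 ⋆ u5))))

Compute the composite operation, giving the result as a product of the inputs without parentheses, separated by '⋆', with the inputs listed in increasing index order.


u1 ⋆ u2 ⋆ u3 ⋆ u4 ⋆ u5 ⋆ u6

Key point: w commutes, so take the u-inputs in any fixed order.
(u2 ⋆ u1) unparenthesizes to u2 ⋆ u1
(u3 ⋆ u5) unparenthesizes to u3 ⋆ u5
(u6 ⋆ (u3 ⋆ u5)) unparenthesizes to u6 ⋆ u3 ⋆ u5
((u2 ⋆ u1) ⋆ (u6 ⋆ (u3 ⋆ u5))) unparenthesizes to u2 ⋆ u1 ⋆ u6 ⋆ u3 ⋆ u5
(u4 ⋆ ((u2 ⋆ u1) ⋆ (u6 ⋆ (u3 ⋆ u5)))) unparenthesizes to u4 ⋆ u2 ⋆ u1 ⋆ u6 ⋆ u3 ⋆ u5
commutativity sorts the factors: u1 ⋆ u2 ⋆ u3 ⋆ u4 ⋆ u5 ⋆ u6


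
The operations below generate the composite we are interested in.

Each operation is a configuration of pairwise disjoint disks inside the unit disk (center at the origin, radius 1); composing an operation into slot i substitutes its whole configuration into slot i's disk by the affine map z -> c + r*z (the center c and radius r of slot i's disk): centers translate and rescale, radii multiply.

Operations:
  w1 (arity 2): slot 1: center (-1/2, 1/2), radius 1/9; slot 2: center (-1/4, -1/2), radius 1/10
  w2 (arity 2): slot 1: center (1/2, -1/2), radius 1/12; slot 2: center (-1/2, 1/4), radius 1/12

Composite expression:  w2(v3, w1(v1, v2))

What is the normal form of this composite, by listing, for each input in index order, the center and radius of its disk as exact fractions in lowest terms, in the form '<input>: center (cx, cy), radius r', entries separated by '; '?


v1: center (-13/24, 7/24), radius 1/108; v2: center (-25/48, 5/24), radius 1/120; v3: center (1/2, -1/2), radius 1/12

Each v-disk chains the slot maps above it in w2; radii multiply.
tracing v3 down its 1-map path: center (1/2, -1/2), radius 1/12
tracing v1 down its 2-map path: center (-13/24, 7/24), radius 1/108
tracing v2 down its 2-map path: center (-25/48, 5/24), radius 1/120


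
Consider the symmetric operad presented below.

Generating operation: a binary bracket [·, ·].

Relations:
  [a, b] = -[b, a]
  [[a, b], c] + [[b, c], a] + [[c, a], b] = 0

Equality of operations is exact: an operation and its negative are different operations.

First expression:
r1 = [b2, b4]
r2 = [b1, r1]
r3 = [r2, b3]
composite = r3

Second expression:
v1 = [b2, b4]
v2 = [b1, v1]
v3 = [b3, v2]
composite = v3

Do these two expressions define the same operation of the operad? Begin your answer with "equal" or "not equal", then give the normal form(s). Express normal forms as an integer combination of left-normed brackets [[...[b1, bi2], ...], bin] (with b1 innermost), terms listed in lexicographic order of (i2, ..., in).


Reducing the first expression gives [[[b1, b2], b4], b3] - [[[b1, b4], b2], b3]
Reducing the second expression gives -[[[b1, b2], b4], b3] + [[[b1, b4], b2], b3]
They disagree, so not equal.

not equal; the first gives [[[b1, b2], b4], b3] - [[[b1, b4], b2], b3] and the second -[[[b1, b2], b4], b3] + [[[b1, b4], b2], b3]
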